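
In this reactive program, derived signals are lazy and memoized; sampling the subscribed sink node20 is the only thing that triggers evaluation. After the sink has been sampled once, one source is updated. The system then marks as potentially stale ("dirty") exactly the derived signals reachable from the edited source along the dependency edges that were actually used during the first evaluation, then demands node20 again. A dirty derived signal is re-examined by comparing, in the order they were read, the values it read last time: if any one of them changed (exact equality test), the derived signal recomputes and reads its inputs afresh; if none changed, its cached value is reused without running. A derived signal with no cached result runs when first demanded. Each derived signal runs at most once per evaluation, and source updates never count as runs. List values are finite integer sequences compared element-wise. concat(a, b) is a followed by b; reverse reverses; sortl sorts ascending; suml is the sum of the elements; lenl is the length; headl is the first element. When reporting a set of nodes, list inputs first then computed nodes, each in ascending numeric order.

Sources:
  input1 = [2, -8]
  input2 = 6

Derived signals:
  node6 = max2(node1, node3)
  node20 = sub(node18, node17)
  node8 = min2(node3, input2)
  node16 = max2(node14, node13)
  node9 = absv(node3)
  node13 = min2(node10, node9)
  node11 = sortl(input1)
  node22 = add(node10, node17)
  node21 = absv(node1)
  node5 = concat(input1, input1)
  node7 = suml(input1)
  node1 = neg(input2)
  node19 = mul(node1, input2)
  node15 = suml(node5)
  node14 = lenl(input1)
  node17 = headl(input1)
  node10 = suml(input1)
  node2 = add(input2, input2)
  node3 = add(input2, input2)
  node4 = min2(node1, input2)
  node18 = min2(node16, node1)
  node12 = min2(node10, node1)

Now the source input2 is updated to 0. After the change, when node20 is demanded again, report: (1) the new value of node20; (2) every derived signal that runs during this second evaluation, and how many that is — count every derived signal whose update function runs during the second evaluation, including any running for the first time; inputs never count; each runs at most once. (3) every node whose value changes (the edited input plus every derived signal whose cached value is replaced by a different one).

First demand of the output computes:
  node1 = neg(6) = -6
  node3 = add(6, 6) = 12
  node9 = absv(12) = 12
  node10 = suml([2, -8]) = -6
  node13 = min2(-6, 12) = -6
  node14 = lenl([2, -8]) = 2
  node16 = max2(2, -6) = 2
  node17 = headl([2, -8]) = 2
  node18 = min2(2, -6) = -6
  node20 = sub(-6, 2) = -8

After the edit, cleaning proceeds:
  node1: a read changed (input2 6->0) — executes, giving 0.
  node3: a read changed (input2 6->0; input2 6->0) — executes, giving 0.
  node9: a read changed (node3 12->0) — executes, giving 0.
  node13: a read changed (node9 12->0) — executes, giving -6 — identical to its old value.
  node16: dirty, but its reads are unchanged (node14 unchanged, node13 unchanged); cached 2 stands.
  node18: a read changed (node1 -6->0) — executes, giving 0.
  node20: a read changed (node18 -6->0) — executes, giving -2.

Note where the cutoff bites: node16 is checked, finds nothing changed, and keeps its cache.

Demanding node20 again yields -2.
6 derived signals run: node1, node3, node9, node13, node18, node20.
The nodes whose values change: input2, node1, node3, node9, node18, node20.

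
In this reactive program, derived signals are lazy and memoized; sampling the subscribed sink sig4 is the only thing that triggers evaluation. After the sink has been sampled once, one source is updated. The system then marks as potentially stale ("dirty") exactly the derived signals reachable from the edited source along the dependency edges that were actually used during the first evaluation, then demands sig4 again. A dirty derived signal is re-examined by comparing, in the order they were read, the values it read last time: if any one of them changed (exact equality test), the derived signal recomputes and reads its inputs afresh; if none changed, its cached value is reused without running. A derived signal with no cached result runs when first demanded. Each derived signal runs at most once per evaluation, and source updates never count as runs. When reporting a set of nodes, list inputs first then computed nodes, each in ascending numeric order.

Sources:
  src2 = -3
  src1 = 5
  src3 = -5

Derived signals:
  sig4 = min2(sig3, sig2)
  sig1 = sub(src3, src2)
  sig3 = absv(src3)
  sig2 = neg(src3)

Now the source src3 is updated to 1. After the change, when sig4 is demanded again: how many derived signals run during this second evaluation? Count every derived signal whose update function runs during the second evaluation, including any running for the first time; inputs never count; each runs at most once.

First demand of the output computes:
  sig2 = neg(-5) = 5
  sig3 = absv(-5) = 5
  sig4 = min2(5, 5) = 5

After the edit, cleaning proceeds:
  sig2: a read changed (src3 -5->1) — executes, giving -1.
  sig3: a read changed (src3 -5->1) — executes, giving 1.
  sig4: a read changed (sig3 5->1; sig2 5->-1) — executes, giving -1.

3 derived signals run: sig2, sig3, sig4.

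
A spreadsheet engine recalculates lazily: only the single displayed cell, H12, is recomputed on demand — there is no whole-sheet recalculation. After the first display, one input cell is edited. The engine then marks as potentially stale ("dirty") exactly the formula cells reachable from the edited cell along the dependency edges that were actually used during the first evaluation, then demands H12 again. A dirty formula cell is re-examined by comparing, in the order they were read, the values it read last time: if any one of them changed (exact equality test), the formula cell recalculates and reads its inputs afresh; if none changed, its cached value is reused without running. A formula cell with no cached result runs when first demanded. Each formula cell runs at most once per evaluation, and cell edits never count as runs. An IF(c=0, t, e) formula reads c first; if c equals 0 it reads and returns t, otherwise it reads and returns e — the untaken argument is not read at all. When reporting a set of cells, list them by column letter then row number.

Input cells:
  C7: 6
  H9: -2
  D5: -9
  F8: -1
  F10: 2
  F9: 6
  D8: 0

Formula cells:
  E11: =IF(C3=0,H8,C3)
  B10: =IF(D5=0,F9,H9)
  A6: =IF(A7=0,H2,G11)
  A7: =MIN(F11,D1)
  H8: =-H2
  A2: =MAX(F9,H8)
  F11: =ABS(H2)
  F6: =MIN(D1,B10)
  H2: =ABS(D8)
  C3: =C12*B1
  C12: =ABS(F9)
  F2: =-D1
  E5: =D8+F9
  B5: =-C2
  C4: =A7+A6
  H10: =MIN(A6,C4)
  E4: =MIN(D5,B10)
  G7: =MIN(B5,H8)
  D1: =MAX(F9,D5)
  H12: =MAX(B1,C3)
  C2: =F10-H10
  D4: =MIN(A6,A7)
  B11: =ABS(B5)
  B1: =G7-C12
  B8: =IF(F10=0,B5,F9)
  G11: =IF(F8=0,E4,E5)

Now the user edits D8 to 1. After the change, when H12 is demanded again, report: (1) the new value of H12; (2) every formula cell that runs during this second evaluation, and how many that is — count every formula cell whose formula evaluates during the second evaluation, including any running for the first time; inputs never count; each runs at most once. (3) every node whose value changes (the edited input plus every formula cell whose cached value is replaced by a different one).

First evaluation (everything demanded from the output):
  C12 = ABS(6) = 6
  D1 = MAX(6, -9) = 6
  H2 = ABS(0) = 0
  F11 = ABS(0) = 0
  A7 = MIN(0, 6) = 0
  A6 = IF(A7=0: A7=0 -> then branch H2) = 0
  C4 = 0 + 0 = 0
  H8 = -(0) = 0
  H10 = MIN(0, 0) = 0
  C2 = 2 - 0 = 2
  B5 = -(2) = -2
  G7 = MIN(-2, 0) = -2
  B1 = -2 - 6 = -8
  C3 = 6 * -8 = -48
  H12 = MAX(-8, -48) = -8

Propagation after the edit:
  E5: demanded for the first time — runs, produces 7.
  G11: demanded for the first time — runs, produces 7.
  H2: runs — D8 0->1; result 1.
  F11: runs — H2 0->1; result 1.
  A7: runs — F11 0->1; result 1.
  A6: runs — A7 0->1; H2 0->1; result 7.
  C4: runs — A7 0->1; A6 0->7; result 8.
  H8: runs — H2 0->1; result -1.
  H10: runs — A6 0->7; C4 0->8; result 7.
  C2: runs — H10 0->7; result -5.
  B5: runs — C2 2->-5; result 5.
  G7: runs — B5 -2->5; H8 0->-1; result -1.
  B1: runs — G7 -2->-1; result -7.
  C3: runs — B1 -8->-7; result -42.
  H12: runs — B1 -8->-7; C3 -48->-42; result -7.

Key observation: a condition flipped, so demand reaches new nodes — E5, G11 run for the first time.

New value of H12: -7.
Formula cells that run: A6, A7, B1, B5, C2, C3, C4, E5, F11, G7, G11, H2, H8, H10, H12 — 15 in total.
Values that change: A6, A7, B1, B5, C2, C3, C4, D8, F11, G7, H2, H8, H10, H12.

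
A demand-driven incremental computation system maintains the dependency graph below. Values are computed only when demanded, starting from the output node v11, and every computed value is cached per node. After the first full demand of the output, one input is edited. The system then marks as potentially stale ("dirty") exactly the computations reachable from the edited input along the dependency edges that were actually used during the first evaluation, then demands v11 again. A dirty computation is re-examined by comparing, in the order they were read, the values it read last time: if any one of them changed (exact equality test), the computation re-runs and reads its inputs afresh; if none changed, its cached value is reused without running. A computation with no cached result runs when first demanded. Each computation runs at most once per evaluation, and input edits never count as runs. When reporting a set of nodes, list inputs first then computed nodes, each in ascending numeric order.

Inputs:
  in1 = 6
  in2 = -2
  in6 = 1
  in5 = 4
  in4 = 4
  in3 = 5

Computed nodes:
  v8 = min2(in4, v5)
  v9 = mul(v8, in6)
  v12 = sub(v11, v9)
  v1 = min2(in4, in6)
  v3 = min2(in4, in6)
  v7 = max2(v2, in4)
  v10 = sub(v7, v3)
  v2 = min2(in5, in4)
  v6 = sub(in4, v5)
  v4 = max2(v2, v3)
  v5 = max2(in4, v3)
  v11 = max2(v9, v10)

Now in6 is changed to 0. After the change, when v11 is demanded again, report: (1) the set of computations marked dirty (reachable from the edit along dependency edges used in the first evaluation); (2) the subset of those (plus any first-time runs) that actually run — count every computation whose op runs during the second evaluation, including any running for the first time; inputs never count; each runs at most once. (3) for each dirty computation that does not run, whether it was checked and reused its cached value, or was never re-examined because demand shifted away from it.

Marked dirty: v3, v5, v8, v9, v10, v11.
Computations that run: v3, v5, v9, v10, v11 — 5 in total.
Checked but reused from cache: v8.
Key observation: the cutoff stops propagation at v8 — its inputs' values are unchanged, so it reuses its cache.

First evaluation (everything demanded from the output):
  v2 = min2(4, 4) = 4
  v3 = min2(4, 1) = 1
  v5 = max2(4, 1) = 4
  v7 = max2(4, 4) = 4
  v8 = min2(4, 4) = 4
  v9 = mul(4, 1) = 4
  v10 = sub(4, 1) = 3
  v11 = max2(4, 3) = 4

Propagation after the edit:
  v3: runs — in6 1->0; result 0.
  v5: runs — v3 1->0; result 4 (same value as before).
  v8: checked — values it read are unchanged (in4 unchanged, v5 unchanged); reused cached 4 without running.
  v9: runs — in6 1->0; result 0.
  v10: runs — v3 1->0; result 4.
  v11: runs — v9 4->0; v10 3->4; result 4 (same value as before).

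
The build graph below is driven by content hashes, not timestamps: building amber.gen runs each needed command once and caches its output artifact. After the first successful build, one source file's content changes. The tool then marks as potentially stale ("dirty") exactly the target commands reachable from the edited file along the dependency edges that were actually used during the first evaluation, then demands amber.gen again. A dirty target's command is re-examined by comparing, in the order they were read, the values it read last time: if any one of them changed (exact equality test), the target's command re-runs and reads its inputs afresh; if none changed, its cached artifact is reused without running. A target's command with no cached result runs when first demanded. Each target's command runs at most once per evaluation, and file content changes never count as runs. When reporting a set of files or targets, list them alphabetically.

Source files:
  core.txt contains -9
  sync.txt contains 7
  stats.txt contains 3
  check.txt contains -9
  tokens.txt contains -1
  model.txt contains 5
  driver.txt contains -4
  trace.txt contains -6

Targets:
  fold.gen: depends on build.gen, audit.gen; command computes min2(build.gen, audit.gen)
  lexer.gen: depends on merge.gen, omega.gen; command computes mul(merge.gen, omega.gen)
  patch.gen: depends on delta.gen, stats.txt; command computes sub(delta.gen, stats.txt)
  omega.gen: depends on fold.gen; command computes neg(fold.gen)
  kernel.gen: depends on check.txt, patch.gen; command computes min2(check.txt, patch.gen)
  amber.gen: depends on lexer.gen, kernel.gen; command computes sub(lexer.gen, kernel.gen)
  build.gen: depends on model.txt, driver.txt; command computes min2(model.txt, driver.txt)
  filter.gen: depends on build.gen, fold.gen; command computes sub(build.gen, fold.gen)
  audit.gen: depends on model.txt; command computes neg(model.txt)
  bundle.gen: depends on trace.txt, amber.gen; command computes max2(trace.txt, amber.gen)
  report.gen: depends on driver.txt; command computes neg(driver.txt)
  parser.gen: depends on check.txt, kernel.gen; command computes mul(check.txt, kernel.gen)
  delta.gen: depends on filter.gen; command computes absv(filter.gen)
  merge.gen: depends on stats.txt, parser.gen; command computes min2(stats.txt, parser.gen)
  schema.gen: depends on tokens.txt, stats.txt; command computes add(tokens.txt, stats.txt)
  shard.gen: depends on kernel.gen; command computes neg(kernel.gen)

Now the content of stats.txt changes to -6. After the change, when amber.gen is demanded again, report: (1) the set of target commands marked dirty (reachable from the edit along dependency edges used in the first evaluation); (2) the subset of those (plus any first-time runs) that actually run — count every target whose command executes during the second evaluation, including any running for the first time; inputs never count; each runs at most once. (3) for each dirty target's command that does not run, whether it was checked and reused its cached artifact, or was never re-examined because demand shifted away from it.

Dirty set: amber.gen, kernel.gen, lexer.gen, merge.gen, parser.gen, patch.gen.
Run set: amber.gen, kernel.gen, lexer.gen, merge.gen, patch.gen (5 run).
Re-examined without running (cache reused): parser.gen.
The important point: at parser.gen every value read last time is unchanged, so the dirty flag clears without a run.

Initial pass — values computed on the first demand:
  audit.gen = neg(5) = -5
  build.gen = min2(5, -4) = -4
  fold.gen = min2(-4, -5) = -5
  filter.gen = sub(-4, -5) = 1
  delta.gen = absv(1) = 1
  omega.gen = neg(-5) = 5
  patch.gen = sub(1, 3) = -2
  kernel.gen = min2(-9, -2) = -9
  parser.gen = mul(-9, -9) = 81
  merge.gen = min2(3, 81) = 3
  lexer.gen = mul(3, 5) = 15
  amber.gen = sub(15, -9) = 24

Second demand — change propagation:
  patch.gen: re-runs because stats.txt 3->-6; new result 7.
  kernel.gen: re-runs because patch.gen -2->7; new result -9 (unchanged).
  parser.gen: re-examined; everything it read last time is the same (check.txt unchanged, kernel.gen unchanged) — cache 81 kept, no run.
  merge.gen: re-runs because stats.txt 3->-6; new result -6.
  lexer.gen: re-runs because merge.gen 3->-6; new result -30.
  amber.gen: re-runs because lexer.gen 15->-30; new result -21.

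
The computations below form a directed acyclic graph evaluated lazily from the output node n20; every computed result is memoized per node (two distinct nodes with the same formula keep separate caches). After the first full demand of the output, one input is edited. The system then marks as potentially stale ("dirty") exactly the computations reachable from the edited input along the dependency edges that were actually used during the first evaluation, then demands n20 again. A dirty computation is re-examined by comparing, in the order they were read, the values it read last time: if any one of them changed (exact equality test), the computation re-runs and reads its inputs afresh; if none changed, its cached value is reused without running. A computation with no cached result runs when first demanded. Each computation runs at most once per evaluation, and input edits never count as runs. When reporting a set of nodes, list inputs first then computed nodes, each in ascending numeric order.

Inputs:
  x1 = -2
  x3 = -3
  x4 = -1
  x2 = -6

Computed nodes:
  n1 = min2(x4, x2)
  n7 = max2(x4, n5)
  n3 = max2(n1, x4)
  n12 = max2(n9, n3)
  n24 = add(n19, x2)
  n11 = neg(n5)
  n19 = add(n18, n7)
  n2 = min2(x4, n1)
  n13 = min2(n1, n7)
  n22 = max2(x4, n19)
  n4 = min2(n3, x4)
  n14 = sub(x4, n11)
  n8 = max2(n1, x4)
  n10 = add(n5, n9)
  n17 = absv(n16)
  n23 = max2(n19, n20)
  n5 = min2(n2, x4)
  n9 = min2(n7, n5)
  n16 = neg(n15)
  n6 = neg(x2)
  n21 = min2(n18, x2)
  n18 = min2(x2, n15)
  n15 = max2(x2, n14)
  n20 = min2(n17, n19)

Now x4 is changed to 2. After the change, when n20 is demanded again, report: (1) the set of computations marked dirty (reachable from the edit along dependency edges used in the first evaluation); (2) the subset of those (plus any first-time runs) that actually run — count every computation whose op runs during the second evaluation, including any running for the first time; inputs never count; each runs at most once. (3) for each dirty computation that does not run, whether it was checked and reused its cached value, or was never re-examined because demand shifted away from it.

The edit dirties: n1, n2, n5, n7, n11, n14, n15, n16, n17, n18, n19, n20.
11 computations run: n1, n2, n5, n7, n14, n15, n16, n17, n18, n19, n20.
Cache hits after checking: n11.
Note where the cutoff bites: n11 is checked, finds nothing changed, and keeps its cache.

First demand of the output computes:
  n1 = min2(-1, -6) = -6
  n2 = min2(-1, -6) = -6
  n5 = min2(-6, -1) = -6
  n7 = max2(-1, -6) = -1
  n11 = neg(-6) = 6
  n14 = sub(-1, 6) = -7
  n15 = max2(-6, -7) = -6
  n16 = neg(-6) = 6
  n17 = absv(6) = 6
  n18 = min2(-6, -6) = -6
  n19 = add(-6, -1) = -7
  n20 = min2(6, -7) = -7

After the edit, cleaning proceeds:
  n1: a read changed (x4 -1->2) — executes, giving -6 — identical to its old value.
  n2: a read changed (x4 -1->2) — executes, giving -6 — identical to its old value.
  n5: a read changed (x4 -1->2) — executes, giving -6 — identical to its old value.
  n7: a read changed (x4 -1->2) — executes, giving 2.
  n11: dirty, but its reads are unchanged (n5 unchanged); cached 6 stands.
  n14: a read changed (x4 -1->2) — executes, giving -4.
  n15: a read changed (n14 -7->-4) — executes, giving -4.
  n16: a read changed (n15 -6->-4) — executes, giving 4.
  n17: a read changed (n16 6->4) — executes, giving 4.
  n18: a read changed (n15 -6->-4) — executes, giving -6 — identical to its old value.
  n19: a read changed (n7 -1->2) — executes, giving -4.
  n20: a read changed (n17 6->4; n19 -7->-4) — executes, giving -4.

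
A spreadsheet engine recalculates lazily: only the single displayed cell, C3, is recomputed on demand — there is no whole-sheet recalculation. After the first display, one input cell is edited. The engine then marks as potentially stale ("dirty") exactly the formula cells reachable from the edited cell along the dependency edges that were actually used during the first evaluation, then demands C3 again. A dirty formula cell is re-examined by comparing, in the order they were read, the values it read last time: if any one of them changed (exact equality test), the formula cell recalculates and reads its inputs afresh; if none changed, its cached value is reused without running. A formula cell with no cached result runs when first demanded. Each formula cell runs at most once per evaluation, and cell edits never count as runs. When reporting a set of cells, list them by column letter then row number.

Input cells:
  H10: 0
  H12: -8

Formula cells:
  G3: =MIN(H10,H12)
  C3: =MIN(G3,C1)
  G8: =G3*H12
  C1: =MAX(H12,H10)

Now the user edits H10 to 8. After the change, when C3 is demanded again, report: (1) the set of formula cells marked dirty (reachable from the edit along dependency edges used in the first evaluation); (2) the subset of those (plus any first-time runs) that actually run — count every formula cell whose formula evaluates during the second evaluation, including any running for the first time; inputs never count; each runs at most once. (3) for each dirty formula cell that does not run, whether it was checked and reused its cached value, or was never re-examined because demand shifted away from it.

First evaluation (everything demanded from the output):
  C1 = MAX(-8, 0) = 0
  G3 = MIN(0, -8) = -8
  C3 = MIN(-8, 0) = -8

Propagation after the edit:
  C1: runs — H10 0->8; result 8.
  G3: runs — H10 0->8; result -8 (same value as before).
  C3: runs — C1 0->8; result -8 (same value as before).

Marked dirty: C1, C3, G3.
Formula cells that run: C1, C3, G3 — 3 in total.
Every dirty formula cell ran.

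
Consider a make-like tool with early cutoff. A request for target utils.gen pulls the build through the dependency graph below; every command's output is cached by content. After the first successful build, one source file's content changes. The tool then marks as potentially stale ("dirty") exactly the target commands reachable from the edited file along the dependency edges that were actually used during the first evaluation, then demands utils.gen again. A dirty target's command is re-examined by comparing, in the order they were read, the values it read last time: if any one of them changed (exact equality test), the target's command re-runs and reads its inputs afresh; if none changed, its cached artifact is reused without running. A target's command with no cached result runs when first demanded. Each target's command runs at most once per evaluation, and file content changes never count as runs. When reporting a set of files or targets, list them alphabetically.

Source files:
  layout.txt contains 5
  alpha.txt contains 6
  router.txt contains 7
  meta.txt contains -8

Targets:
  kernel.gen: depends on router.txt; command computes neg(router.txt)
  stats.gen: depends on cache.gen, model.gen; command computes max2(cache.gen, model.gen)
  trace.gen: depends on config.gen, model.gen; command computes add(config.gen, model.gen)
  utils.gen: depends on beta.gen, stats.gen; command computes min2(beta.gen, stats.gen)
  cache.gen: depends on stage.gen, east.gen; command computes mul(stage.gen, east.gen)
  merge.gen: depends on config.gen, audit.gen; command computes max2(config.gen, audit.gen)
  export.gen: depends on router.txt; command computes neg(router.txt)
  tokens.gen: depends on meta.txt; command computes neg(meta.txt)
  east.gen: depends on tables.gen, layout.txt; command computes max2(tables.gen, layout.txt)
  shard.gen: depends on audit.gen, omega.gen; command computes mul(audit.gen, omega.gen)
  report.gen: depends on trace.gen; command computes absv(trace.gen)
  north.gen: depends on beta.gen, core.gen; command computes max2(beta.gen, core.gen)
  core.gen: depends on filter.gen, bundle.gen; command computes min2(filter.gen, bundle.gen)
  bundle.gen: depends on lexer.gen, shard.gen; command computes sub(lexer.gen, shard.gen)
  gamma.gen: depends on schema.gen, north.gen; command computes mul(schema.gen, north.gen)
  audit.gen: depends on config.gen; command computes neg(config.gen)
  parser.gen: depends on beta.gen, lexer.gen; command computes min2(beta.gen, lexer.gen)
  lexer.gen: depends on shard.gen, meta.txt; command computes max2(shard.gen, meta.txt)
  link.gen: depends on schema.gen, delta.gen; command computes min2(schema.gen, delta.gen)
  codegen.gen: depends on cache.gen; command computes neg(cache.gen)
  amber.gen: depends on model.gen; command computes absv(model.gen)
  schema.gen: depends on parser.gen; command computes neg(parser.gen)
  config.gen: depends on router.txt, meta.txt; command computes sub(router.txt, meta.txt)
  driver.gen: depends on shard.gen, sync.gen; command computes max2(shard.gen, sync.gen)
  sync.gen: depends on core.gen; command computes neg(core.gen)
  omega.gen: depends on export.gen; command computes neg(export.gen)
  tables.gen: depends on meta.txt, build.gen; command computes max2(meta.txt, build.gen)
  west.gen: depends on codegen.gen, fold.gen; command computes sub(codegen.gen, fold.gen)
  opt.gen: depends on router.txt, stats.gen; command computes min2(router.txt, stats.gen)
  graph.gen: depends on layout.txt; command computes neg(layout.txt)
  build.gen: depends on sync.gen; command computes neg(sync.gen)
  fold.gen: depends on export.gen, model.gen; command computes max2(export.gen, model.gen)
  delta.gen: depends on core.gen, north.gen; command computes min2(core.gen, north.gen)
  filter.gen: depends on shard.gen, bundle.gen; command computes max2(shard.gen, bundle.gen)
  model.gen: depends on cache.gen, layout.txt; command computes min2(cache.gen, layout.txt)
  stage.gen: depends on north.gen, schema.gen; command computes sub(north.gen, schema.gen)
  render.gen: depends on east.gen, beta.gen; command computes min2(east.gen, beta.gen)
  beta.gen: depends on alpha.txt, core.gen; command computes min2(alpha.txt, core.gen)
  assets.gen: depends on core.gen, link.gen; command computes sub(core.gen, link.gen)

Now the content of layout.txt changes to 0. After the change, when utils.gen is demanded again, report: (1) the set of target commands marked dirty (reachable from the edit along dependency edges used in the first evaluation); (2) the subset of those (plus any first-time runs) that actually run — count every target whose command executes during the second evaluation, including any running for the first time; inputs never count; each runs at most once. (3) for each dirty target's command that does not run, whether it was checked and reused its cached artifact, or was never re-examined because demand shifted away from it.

The edit dirties: cache.gen, east.gen, model.gen, stats.gen, utils.gen.
3 target commands run: east.gen, model.gen, stats.gen.
Cache hits after checking: cache.gen, utils.gen.
Note where the cutoff bites: cache.gen is checked, finds nothing changed, and keeps its cache.

First demand of the output computes:
  config.gen = sub(7, -8) = 15
  audit.gen = neg(15) = -15
  export.gen = neg(7) = -7
  omega.gen = neg(-7) = 7
  shard.gen = mul(-15, 7) = -105
  lexer.gen = max2(-105, -8) = -8
  bundle.gen = sub(-8, -105) = 97
  filter.gen = max2(-105, 97) = 97
  core.gen = min2(97, 97) = 97
  beta.gen = min2(6, 97) = 6
  north.gen = max2(6, 97) = 97
  parser.gen = min2(6, -8) = -8
  schema.gen = neg(-8) = 8
  stage.gen = sub(97, 8) = 89
  sync.gen = neg(97) = -97
  build.gen = neg(-97) = 97
  tables.gen = max2(-8, 97) = 97
  east.gen = max2(97, 5) = 97
  cache.gen = mul(89, 97) = 8633
  model.gen = min2(8633, 5) = 5
  stats.gen = max2(8633, 5) = 8633
  utils.gen = min2(6, 8633) = 6

After the edit, cleaning proceeds:
  east.gen: a read changed (layout.txt 5->0) — executes, giving 97 — identical to its old value.
  cache.gen: dirty, but its reads are unchanged (stage.gen unchanged, east.gen unchanged); cached 8633 stands.
  model.gen: a read changed (layout.txt 5->0) — executes, giving 0.
  stats.gen: a read changed (model.gen 5->0) — executes, giving 8633 — identical to its old value.
  utils.gen: dirty, but its reads are unchanged (beta.gen unchanged, stats.gen unchanged); cached 6 stands.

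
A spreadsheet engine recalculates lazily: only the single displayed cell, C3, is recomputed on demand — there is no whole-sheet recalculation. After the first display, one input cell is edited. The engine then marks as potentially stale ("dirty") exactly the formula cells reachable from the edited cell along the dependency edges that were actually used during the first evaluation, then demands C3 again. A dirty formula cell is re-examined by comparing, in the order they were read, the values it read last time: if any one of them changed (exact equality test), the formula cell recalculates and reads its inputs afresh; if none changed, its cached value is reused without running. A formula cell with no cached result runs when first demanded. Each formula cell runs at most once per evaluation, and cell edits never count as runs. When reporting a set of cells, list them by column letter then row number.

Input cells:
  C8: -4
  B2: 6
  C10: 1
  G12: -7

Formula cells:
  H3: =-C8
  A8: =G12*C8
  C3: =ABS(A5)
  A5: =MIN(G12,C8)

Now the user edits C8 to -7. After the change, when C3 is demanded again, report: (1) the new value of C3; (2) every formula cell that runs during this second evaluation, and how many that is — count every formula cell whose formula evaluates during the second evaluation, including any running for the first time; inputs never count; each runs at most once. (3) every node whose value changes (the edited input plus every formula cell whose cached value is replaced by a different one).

First evaluation (everything demanded from the output):
  A5 = MIN(-7, -4) = -7
  C3 = ABS(-7) = 7

Propagation after the edit:
  A5: runs — C8 -4->-7; result -7 (same value as before).
  C3: checked — values it read are unchanged (A5 unchanged); reused cached 7 without running.

Key observation: the change is absorbed at A5 — it re-runs but produces the same value, and the output's value is unchanged.

New value of C3: 7.
Formula cells that run: A5 — 1 in total.
Values that change: C8.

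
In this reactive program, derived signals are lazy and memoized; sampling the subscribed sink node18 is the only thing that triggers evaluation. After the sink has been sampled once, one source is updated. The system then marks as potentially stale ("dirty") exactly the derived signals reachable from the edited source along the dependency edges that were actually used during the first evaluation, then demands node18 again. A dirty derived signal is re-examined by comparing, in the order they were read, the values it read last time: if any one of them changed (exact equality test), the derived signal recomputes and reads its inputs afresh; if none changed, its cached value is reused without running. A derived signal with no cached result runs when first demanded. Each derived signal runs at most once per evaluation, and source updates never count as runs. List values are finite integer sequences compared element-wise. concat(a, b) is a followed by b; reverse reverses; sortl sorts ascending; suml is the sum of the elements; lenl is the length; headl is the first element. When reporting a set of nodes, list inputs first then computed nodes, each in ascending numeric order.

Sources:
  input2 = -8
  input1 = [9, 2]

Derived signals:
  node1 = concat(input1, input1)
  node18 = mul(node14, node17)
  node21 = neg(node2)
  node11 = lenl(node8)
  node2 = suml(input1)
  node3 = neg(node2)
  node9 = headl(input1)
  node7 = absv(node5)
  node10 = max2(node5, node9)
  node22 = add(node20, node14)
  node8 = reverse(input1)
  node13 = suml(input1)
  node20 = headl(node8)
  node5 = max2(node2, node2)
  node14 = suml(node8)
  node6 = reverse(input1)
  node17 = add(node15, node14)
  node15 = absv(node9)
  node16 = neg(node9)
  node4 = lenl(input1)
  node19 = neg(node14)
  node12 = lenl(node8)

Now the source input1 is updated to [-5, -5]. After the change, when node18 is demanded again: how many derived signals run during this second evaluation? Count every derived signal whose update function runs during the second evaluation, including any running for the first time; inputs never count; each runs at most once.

6 derived signals run: node8, node9, node14, node15, node17, node18.

First demand of the output computes:
  node8 = reverse([9, 2]) = [2, 9]
  node9 = headl([9, 2]) = 9
  node14 = suml([2, 9]) = 11
  node15 = absv(9) = 9
  node17 = add(9, 11) = 20
  node18 = mul(11, 20) = 220

After the edit, cleaning proceeds:
  node8: a read changed (input1 [9, 2]->[-5, -5]) — executes, giving [-5, -5].
  node9: a read changed (input1 [9, 2]->[-5, -5]) — executes, giving -5.
  node14: a read changed (node8 [2, 9]->[-5, -5]) — executes, giving -10.
  node15: a read changed (node9 9->-5) — executes, giving 5.
  node17: a read changed (node15 9->5; node14 11->-10) — executes, giving -5.
  node18: a read changed (node14 11->-10; node17 20->-5) — executes, giving 50.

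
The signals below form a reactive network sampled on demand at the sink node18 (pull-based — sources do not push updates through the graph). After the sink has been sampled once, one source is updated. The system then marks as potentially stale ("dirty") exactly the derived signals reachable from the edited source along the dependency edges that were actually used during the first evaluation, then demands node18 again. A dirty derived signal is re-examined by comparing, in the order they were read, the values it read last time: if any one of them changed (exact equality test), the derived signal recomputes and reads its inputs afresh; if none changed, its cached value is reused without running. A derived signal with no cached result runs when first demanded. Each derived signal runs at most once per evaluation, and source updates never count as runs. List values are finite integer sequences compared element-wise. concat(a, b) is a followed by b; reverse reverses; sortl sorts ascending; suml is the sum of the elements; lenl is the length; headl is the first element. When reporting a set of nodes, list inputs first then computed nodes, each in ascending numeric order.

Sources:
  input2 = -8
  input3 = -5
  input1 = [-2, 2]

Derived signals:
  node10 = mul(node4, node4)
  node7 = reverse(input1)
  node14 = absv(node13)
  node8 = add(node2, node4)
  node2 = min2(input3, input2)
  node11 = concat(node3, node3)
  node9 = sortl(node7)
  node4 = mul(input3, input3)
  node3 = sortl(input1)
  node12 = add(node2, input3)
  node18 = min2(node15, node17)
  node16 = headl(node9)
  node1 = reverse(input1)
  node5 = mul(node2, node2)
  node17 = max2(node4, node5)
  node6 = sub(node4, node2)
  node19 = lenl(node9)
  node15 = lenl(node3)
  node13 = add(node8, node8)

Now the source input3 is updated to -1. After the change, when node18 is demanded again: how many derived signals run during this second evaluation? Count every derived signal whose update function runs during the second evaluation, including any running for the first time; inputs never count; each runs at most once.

Run set: node2, node4, node17 (3 run).
The important point: at node5 every value read last time is unchanged, so the dirty flag clears without a run.

Initial pass — values computed on the first demand:
  node2 = min2(-5, -8) = -8
  node3 = sortl([-2, 2]) = [-2, 2]
  node4 = mul(-5, -5) = 25
  node5 = mul(-8, -8) = 64
  node15 = lenl([-2, 2]) = 2
  node17 = max2(25, 64) = 64
  node18 = min2(2, 64) = 2

Second demand — change propagation:
  node2: re-runs because input3 -5->-1; new result -8 (unchanged).
  node4: re-runs because input3 -5->-1; input3 -5->-1; new result 1.
  node5: re-examined; everything it read last time is the same (node2 unchanged, node2 unchanged) — cache 64 kept, no run.
  node17: re-runs because node4 25->1; new result 64 (unchanged).
  node18: re-examined; everything it read last time is the same (node15 unchanged, node17 unchanged) — cache 2 kept, no run.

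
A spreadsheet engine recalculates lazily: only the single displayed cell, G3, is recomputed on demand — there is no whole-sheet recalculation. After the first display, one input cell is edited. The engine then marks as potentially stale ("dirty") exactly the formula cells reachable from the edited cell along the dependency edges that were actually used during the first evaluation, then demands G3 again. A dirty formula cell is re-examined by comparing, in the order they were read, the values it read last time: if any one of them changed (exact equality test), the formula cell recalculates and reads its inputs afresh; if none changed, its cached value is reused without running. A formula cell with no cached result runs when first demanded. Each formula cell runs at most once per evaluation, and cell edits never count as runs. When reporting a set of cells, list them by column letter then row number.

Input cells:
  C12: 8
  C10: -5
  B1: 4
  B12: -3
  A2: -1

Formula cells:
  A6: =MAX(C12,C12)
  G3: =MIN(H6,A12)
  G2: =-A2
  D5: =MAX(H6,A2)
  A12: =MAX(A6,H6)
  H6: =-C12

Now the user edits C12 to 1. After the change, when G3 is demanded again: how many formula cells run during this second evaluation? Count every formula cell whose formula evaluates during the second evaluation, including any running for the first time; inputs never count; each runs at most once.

Formula cells that run: A6, A12, G3, H6 — 4 in total.

First evaluation (everything demanded from the output):
  A6 = MAX(8, 8) = 8
  H6 = -(8) = -8
  A12 = MAX(8, -8) = 8
  G3 = MIN(-8, 8) = -8

Propagation after the edit:
  A6: runs — C12 8->1; C12 8->1; result 1.
  H6: runs — C12 8->1; result -1.
  A12: runs — A6 8->1; H6 -8->-1; result 1.
  G3: runs — H6 -8->-1; A12 8->1; result -1.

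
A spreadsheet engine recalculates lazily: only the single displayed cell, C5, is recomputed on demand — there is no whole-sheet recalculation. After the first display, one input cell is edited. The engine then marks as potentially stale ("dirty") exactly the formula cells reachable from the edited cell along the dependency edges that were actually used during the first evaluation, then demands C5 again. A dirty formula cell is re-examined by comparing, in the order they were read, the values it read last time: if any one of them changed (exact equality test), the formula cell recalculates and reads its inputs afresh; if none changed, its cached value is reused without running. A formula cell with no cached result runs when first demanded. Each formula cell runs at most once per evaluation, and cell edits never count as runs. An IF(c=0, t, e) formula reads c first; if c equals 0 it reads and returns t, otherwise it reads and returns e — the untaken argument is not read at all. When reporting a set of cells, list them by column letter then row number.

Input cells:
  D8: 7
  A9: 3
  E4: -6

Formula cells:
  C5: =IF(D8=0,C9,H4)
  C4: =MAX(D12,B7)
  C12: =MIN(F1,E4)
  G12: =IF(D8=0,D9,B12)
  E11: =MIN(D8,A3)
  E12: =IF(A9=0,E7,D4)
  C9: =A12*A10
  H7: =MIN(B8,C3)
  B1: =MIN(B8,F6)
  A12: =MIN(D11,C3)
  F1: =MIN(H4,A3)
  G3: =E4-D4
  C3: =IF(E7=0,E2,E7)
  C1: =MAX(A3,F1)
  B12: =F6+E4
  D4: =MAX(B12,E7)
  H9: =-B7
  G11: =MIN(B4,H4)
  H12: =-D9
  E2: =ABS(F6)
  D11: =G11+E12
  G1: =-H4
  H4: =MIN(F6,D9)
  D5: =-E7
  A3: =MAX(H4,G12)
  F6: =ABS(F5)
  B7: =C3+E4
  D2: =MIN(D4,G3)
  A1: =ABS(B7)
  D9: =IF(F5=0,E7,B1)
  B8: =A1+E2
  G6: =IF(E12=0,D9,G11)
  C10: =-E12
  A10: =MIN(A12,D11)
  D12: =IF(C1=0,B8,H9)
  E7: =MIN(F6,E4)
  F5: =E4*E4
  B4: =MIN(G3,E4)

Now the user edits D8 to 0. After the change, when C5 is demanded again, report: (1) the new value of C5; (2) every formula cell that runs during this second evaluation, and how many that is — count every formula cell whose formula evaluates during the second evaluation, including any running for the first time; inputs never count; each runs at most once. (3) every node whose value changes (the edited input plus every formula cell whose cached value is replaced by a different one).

First evaluation (everything demanded from the output):
  F5 = -6 * -6 = 36
  F6 = ABS(36) = 36
  E2 = ABS(36) = 36
  E7 = MIN(36, -6) = -6
  C3 = IF(E7=0: E7=-6 -> else branch E7) = -6
  B7 = -6 + -6 = -12
  A1 = ABS(-12) = 12
  B8 = 12 + 36 = 48
  B1 = MIN(48, 36) = 36
  D9 = IF(F5=0: F5=36 -> else branch B1) = 36
  H4 = MIN(36, 36) = 36
  C5 = IF(D8=0: D8=7 -> else branch H4) = 36

Propagation after the edit:
  B12: demanded for the first time — runs, produces 30.
  D4: demanded for the first time — runs, produces 30.
  E12: demanded for the first time — runs, produces 30.
  G3: demanded for the first time — runs, produces -36.
  B4: demanded for the first time — runs, produces -36.
  G11: demanded for the first time — runs, produces -36.
  D11: demanded for the first time — runs, produces -6.
  A12: demanded for the first time — runs, produces -6.
  A10: demanded for the first time — runs, produces -6.
  C9: demanded for the first time — runs, produces 36.
  C5: runs — D8 7->0; result 36 (same value as before).

Key observation: a condition flipped, so demand reaches new nodes — A10, A12, B4, B12, C9, D4, D11, E12, G3, G11 run for the first time.

New value of C5: 36.
Formula cells that run: A10, A12, B4, B12, C5, C9, D4, D11, E12, G3, G11 — 11 in total.
Values that change: D8.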